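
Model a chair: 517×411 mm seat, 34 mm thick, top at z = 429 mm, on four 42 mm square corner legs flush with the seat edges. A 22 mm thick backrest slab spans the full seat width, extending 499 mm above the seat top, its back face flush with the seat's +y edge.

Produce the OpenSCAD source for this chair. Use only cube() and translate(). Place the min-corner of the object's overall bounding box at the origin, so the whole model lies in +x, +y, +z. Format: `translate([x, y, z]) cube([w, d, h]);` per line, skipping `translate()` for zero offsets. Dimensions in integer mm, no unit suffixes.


translate([0, 0, 395]) cube([517, 411, 34]);
cube([42, 42, 395]);
translate([475, 0, 0]) cube([42, 42, 395]);
translate([0, 369, 0]) cube([42, 42, 395]);
translate([475, 369, 0]) cube([42, 42, 395]);
translate([0, 389, 429]) cube([517, 22, 499]);


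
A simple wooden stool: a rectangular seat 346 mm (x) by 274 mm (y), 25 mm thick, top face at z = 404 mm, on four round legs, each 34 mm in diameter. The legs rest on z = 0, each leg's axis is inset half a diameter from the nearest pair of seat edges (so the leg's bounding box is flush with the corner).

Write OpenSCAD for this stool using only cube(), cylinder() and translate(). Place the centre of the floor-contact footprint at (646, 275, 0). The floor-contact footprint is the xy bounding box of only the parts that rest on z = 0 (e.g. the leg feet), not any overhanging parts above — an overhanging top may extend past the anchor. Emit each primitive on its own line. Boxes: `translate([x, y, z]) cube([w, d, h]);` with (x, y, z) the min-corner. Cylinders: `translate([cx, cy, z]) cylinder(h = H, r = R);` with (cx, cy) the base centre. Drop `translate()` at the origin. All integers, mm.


translate([473, 138, 379]) cube([346, 274, 25]);
translate([490, 155, 0]) cylinder(h = 379, r = 17);
translate([802, 155, 0]) cylinder(h = 379, r = 17);
translate([490, 395, 0]) cylinder(h = 379, r = 17);
translate([802, 395, 0]) cylinder(h = 379, r = 17);


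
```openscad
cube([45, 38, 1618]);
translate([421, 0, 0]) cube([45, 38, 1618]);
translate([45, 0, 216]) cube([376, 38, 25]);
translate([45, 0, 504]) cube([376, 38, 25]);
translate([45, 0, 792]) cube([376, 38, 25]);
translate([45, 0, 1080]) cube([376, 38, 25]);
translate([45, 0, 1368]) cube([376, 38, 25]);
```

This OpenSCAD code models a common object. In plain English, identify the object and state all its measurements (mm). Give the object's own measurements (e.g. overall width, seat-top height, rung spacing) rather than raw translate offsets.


A straight ladder. Two 45×38 mm vertical rails, 1618 mm tall, stand 466 mm apart (outside-to-outside) with their front faces coplanar on the −y side. 5 rungs, each 38 mm deep and 25 mm tall, span between the inner faces of the rails, front faces flush with the rails. The lowest rung's underside is at z = 216 mm and rungs are spaced 288 mm apart (underside to underside).


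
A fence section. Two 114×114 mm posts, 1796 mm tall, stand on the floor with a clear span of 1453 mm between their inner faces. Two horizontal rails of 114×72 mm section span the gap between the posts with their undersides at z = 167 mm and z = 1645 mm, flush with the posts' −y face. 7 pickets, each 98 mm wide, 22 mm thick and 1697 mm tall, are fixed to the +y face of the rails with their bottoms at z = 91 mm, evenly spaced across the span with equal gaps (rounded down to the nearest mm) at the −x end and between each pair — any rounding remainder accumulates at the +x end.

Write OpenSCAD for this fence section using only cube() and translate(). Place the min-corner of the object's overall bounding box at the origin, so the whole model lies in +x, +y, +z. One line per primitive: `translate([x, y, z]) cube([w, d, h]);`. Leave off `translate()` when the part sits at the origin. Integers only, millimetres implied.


cube([114, 114, 1796]);
translate([1567, 0, 0]) cube([114, 114, 1796]);
translate([114, 0, 167]) cube([1453, 114, 72]);
translate([114, 0, 1645]) cube([1453, 114, 72]);
translate([209, 114, 91]) cube([98, 22, 1697]);
translate([402, 114, 91]) cube([98, 22, 1697]);
translate([595, 114, 91]) cube([98, 22, 1697]);
translate([788, 114, 91]) cube([98, 22, 1697]);
translate([981, 114, 91]) cube([98, 22, 1697]);
translate([1174, 114, 91]) cube([98, 22, 1697]);
translate([1367, 114, 91]) cube([98, 22, 1697]);


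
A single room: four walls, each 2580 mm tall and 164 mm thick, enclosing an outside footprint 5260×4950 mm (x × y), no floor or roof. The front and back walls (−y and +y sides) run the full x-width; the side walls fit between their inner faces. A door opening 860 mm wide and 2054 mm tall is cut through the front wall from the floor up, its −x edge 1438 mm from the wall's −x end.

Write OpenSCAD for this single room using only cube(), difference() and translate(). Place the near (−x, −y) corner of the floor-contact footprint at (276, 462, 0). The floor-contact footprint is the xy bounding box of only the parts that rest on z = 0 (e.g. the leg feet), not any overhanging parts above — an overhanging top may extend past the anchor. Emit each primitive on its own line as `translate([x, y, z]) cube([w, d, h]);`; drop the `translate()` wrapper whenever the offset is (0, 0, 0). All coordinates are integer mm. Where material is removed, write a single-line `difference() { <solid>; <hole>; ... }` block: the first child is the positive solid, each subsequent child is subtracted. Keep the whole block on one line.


difference() { translate([276, 462, 0]) cube([5260, 164, 2580]); translate([1714, 462, 0]) cube([860, 164, 2054]); }
translate([276, 5248, 0]) cube([5260, 164, 2580]);
translate([276, 626, 0]) cube([164, 4622, 2580]);
translate([5372, 626, 0]) cube([164, 4622, 2580]);


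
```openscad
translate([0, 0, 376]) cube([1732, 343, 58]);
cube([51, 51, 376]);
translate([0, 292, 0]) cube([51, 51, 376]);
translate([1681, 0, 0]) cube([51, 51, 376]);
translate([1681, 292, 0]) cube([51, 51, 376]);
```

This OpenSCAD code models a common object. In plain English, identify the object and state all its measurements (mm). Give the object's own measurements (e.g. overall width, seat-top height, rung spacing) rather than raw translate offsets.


A long wooden bench with a 1732 mm (x) × 343 mm (y) seat, 58 mm thick, its top surface 434 mm above the floor. Four 51 mm square legs at the seat corners, flush with the edges, run from z = 0 to the seat underside.


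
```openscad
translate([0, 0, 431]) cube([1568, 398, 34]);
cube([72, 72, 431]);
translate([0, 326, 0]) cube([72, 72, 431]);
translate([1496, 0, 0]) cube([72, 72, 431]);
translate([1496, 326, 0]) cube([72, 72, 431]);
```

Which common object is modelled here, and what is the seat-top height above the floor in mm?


A bench. The seat-top height is 465 mm.

A long slab on four corner posts — a bench. The slab sits at z = 431 with thickness 34, so the top is 431 + 34 = 465 mm.


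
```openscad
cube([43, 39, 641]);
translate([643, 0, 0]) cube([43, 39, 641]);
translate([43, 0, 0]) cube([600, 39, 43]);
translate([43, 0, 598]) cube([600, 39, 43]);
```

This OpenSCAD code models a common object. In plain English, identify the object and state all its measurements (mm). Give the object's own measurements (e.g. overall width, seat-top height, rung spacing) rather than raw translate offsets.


A rectangular picture frame lying in the x–z plane (depth along y). The opening is 600 mm wide (x) by 555 mm tall (z), surrounded by a border 43 mm wide on all four sides. The frame is 39 mm deep and is made of two full-height vertical stiles with two horizontal rails fitted between them.


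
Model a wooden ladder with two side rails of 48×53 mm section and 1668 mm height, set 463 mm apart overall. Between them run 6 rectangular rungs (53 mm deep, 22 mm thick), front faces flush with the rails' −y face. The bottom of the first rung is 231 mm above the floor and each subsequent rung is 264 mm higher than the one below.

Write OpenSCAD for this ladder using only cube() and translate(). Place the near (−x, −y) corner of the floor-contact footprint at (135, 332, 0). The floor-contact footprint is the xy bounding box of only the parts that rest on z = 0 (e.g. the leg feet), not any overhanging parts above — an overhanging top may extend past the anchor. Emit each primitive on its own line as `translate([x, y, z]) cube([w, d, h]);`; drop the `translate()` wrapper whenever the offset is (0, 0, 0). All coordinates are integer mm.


// rung span = 463 - 2*48 = 367
// rung[k] z = 231 + k*264
translate([135, 332, 0]) cube([48, 53, 1668]);
translate([550, 332, 0]) cube([48, 53, 1668]);
translate([183, 332, 231]) cube([367, 53, 22]);
translate([183, 332, 495]) cube([367, 53, 22]);
translate([183, 332, 759]) cube([367, 53, 22]);
translate([183, 332, 1023]) cube([367, 53, 22]);
translate([183, 332, 1287]) cube([367, 53, 22]);
translate([183, 332, 1551]) cube([367, 53, 22]);


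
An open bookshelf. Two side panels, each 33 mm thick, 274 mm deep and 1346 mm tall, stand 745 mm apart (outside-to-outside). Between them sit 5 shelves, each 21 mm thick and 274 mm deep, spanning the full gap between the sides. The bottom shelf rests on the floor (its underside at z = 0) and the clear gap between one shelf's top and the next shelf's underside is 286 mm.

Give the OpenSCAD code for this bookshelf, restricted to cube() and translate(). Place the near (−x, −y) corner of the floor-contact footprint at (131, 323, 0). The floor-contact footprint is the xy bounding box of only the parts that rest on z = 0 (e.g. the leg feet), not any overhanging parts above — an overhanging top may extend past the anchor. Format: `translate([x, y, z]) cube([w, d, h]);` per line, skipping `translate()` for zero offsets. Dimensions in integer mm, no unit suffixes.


translate([131, 323, 0]) cube([33, 274, 1346]);
translate([843, 323, 0]) cube([33, 274, 1346]);
translate([164, 323, 0]) cube([679, 274, 21]);
translate([164, 323, 307]) cube([679, 274, 21]);
translate([164, 323, 614]) cube([679, 274, 21]);
translate([164, 323, 921]) cube([679, 274, 21]);
translate([164, 323, 1228]) cube([679, 274, 21]);


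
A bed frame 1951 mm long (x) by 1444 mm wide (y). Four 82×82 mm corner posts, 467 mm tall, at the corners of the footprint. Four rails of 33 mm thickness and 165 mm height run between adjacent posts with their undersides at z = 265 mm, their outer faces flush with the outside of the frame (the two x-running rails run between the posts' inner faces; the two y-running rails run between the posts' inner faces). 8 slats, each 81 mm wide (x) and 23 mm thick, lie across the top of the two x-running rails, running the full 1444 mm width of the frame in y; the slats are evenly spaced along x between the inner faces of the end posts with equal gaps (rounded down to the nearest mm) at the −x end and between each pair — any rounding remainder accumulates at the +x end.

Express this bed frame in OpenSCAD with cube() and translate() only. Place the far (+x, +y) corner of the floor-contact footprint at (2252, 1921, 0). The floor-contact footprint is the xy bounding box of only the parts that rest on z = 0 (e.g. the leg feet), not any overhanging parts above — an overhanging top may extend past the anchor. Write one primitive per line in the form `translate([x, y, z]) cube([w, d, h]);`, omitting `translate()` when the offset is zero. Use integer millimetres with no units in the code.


translate([301, 477, 0]) cube([82, 82, 467]);
translate([301, 1839, 0]) cube([82, 82, 467]);
translate([2170, 477, 0]) cube([82, 82, 467]);
translate([2170, 1839, 0]) cube([82, 82, 467]);
translate([383, 477, 265]) cube([1787, 33, 165]);
translate([383, 1888, 265]) cube([1787, 33, 165]);
translate([301, 559, 265]) cube([33, 1280, 165]);
translate([2219, 559, 265]) cube([33, 1280, 165]);
translate([509, 477, 430]) cube([81, 1444, 23]);
translate([716, 477, 430]) cube([81, 1444, 23]);
translate([923, 477, 430]) cube([81, 1444, 23]);
translate([1130, 477, 430]) cube([81, 1444, 23]);
translate([1337, 477, 430]) cube([81, 1444, 23]);
translate([1544, 477, 430]) cube([81, 1444, 23]);
translate([1751, 477, 430]) cube([81, 1444, 23]);
translate([1958, 477, 430]) cube([81, 1444, 23]);


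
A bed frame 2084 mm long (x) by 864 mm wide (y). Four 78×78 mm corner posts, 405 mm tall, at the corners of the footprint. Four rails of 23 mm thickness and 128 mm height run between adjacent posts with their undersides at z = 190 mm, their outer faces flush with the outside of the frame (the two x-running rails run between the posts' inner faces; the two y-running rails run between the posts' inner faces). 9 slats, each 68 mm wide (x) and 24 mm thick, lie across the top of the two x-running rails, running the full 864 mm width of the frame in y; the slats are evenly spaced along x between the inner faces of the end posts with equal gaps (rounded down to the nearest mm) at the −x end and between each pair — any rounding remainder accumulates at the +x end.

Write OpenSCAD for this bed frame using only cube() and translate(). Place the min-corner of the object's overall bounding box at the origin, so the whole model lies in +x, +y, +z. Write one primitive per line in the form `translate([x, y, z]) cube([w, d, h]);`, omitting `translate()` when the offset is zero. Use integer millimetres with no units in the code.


cube([78, 78, 405]);
translate([0, 786, 0]) cube([78, 78, 405]);
translate([2006, 0, 0]) cube([78, 78, 405]);
translate([2006, 786, 0]) cube([78, 78, 405]);
translate([78, 0, 190]) cube([1928, 23, 128]);
translate([78, 841, 190]) cube([1928, 23, 128]);
translate([0, 78, 190]) cube([23, 708, 128]);
translate([2061, 78, 190]) cube([23, 708, 128]);
translate([209, 0, 318]) cube([68, 864, 24]);
translate([408, 0, 318]) cube([68, 864, 24]);
translate([607, 0, 318]) cube([68, 864, 24]);
translate([806, 0, 318]) cube([68, 864, 24]);
translate([1005, 0, 318]) cube([68, 864, 24]);
translate([1204, 0, 318]) cube([68, 864, 24]);
translate([1403, 0, 318]) cube([68, 864, 24]);
translate([1602, 0, 318]) cube([68, 864, 24]);
translate([1801, 0, 318]) cube([68, 864, 24]);


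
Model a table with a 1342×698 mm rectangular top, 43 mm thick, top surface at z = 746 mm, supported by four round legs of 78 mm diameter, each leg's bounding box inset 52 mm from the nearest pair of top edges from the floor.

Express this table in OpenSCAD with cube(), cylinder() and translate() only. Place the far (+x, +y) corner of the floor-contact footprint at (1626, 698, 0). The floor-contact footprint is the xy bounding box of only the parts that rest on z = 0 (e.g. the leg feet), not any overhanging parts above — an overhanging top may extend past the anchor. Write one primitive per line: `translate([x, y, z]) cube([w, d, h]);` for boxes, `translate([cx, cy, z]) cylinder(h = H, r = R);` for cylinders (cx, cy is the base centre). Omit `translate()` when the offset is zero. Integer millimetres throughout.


translate([336, 52, 703]) cube([1342, 698, 43]);
translate([427, 143, 0]) cylinder(h = 703, r = 39);
translate([1587, 143, 0]) cylinder(h = 703, r = 39);
translate([427, 659, 0]) cylinder(h = 703, r = 39);
translate([1587, 659, 0]) cylinder(h = 703, r = 39);


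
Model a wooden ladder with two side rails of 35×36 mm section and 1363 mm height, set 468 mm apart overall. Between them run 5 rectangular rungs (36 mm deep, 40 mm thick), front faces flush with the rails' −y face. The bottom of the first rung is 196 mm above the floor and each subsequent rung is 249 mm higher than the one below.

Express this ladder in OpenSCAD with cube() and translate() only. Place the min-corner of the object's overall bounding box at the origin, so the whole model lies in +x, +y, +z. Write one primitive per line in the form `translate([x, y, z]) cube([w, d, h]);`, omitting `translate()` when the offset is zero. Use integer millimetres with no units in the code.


cube([35, 36, 1363]);
translate([433, 0, 0]) cube([35, 36, 1363]);
translate([35, 0, 196]) cube([398, 36, 40]);
translate([35, 0, 445]) cube([398, 36, 40]);
translate([35, 0, 694]) cube([398, 36, 40]);
translate([35, 0, 943]) cube([398, 36, 40]);
translate([35, 0, 1192]) cube([398, 36, 40]);


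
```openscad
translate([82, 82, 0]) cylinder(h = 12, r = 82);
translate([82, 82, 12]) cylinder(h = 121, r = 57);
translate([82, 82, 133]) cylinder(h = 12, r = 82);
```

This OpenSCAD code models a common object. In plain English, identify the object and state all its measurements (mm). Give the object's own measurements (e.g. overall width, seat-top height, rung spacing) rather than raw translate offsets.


A spool: two coaxial disc flanges of radius 82 mm and thickness 12 mm, joined by a core cylinder of radius 57 mm and height 121 mm. The lower flange rests on z = 0 and the three cylinders share a vertical axis.


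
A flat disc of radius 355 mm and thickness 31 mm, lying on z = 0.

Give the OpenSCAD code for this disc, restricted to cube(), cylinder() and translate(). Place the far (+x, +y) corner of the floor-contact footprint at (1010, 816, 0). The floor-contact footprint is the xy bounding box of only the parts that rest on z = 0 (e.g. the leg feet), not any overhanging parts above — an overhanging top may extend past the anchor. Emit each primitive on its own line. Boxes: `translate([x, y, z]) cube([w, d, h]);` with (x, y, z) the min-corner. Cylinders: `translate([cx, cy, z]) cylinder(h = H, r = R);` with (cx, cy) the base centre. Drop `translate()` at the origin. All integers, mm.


translate([655, 461, 0]) cylinder(h = 31, r = 355);


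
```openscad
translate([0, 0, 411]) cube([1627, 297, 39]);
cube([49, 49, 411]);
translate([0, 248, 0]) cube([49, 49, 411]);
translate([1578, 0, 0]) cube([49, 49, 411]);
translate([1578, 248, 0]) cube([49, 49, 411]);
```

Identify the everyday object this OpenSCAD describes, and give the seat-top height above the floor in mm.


A bench. The seat-top height is 450 mm.

A long slab on four corner posts — a bench. The slab sits at z = 411 with thickness 39, so the top is 411 + 39 = 450 mm.


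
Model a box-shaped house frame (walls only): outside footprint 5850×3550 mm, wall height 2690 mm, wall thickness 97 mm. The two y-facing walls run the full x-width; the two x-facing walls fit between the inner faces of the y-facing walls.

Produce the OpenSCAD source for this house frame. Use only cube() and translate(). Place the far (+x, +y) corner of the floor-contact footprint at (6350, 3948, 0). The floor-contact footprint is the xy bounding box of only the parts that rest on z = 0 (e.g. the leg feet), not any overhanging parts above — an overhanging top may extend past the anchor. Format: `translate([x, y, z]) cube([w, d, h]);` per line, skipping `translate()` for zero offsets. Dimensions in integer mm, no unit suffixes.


translate([500, 398, 0]) cube([5850, 97, 2690]);
translate([500, 3851, 0]) cube([5850, 97, 2690]);
translate([500, 495, 0]) cube([97, 3356, 2690]);
translate([6253, 495, 0]) cube([97, 3356, 2690]);


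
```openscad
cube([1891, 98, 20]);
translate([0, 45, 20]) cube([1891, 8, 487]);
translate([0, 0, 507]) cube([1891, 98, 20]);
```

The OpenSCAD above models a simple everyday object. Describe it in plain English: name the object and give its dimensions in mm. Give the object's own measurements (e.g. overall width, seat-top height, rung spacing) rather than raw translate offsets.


An I-beam lying along x, 1891 mm long. Overall section height 527 mm. Two flanges 98 mm wide (y) and 20 mm thick, one on the floor and one at the top; a web 8 mm thick runs between them, centred on the flange width.


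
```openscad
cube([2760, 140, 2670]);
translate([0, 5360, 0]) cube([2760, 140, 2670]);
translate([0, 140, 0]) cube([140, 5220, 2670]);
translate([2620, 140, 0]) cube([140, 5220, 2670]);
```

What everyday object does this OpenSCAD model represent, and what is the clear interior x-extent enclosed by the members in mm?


A house (or room) frame. The interior width is 2480 mm.

Four 2670 mm walls enclosing a rectangle with no floor or roof — a room or house frame. Outside width is 2760 mm and wall thickness is 140 mm, so the interior width is 2760 − 2 × 140 = 2480 mm.


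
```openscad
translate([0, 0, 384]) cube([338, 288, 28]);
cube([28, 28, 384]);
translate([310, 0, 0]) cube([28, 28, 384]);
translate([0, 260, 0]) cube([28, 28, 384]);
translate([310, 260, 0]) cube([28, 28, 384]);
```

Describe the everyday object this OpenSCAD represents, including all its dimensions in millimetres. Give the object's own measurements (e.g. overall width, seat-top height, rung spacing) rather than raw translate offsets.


A simple wooden stool: a rectangular seat 338 mm (x) by 288 mm (y), 28 mm thick, top face at z = 412 mm, on four square legs, each 28×28 mm in cross-section. The legs rest on z = 0, each flush with a corner of the seat.


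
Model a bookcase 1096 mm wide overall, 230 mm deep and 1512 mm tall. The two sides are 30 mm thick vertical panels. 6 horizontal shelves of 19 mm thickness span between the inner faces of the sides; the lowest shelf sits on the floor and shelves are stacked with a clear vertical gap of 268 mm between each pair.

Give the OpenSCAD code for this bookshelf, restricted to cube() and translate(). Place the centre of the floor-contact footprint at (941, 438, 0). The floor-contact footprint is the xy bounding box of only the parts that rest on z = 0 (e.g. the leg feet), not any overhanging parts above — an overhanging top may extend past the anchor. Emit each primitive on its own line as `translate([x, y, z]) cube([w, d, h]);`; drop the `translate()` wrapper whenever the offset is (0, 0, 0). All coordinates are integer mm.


translate([393, 323, 0]) cube([30, 230, 1512]);
translate([1459, 323, 0]) cube([30, 230, 1512]);
translate([423, 323, 0]) cube([1036, 230, 19]);
translate([423, 323, 287]) cube([1036, 230, 19]);
translate([423, 323, 574]) cube([1036, 230, 19]);
translate([423, 323, 861]) cube([1036, 230, 19]);
translate([423, 323, 1148]) cube([1036, 230, 19]);
translate([423, 323, 1435]) cube([1036, 230, 19]);


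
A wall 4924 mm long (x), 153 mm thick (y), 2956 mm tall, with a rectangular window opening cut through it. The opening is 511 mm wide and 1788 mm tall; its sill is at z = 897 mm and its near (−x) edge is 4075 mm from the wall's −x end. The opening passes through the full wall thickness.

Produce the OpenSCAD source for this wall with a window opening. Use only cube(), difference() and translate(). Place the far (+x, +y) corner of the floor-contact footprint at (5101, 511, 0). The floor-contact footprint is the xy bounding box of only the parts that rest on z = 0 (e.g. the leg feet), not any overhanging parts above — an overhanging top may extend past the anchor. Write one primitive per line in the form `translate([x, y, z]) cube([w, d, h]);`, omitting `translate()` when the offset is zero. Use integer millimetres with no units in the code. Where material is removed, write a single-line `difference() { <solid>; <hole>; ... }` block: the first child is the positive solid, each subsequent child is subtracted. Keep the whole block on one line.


difference() { translate([177, 358, 0]) cube([4924, 153, 2956]); translate([4252, 358, 897]) cube([511, 153, 1788]); }


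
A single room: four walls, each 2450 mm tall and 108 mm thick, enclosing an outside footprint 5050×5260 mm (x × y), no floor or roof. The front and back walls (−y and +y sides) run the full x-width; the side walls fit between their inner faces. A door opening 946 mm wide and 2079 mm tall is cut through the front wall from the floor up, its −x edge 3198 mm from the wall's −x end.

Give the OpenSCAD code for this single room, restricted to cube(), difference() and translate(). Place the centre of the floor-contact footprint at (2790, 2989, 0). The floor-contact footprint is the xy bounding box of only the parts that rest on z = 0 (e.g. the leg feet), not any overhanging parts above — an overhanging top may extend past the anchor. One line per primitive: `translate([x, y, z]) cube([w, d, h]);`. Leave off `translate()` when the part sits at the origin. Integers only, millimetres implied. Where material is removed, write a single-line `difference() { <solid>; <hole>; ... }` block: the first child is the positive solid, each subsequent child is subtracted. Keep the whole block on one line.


difference() { translate([265, 359, 0]) cube([5050, 108, 2450]); translate([3463, 359, 0]) cube([946, 108, 2079]); }
translate([265, 5511, 0]) cube([5050, 108, 2450]);
translate([265, 467, 0]) cube([108, 5044, 2450]);
translate([5207, 467, 0]) cube([108, 5044, 2450]);


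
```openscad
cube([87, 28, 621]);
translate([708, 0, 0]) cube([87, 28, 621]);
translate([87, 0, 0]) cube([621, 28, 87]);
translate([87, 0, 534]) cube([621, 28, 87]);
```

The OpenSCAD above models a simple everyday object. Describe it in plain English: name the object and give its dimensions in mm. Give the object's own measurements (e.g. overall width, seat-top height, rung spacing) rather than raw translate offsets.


A rectangular picture frame lying in the x–z plane (depth along y). The opening is 621 mm wide (x) by 447 mm tall (z), surrounded by a border 87 mm wide on all four sides. The frame is 28 mm deep and is made of two full-height vertical stiles with two horizontal rails fitted between them.


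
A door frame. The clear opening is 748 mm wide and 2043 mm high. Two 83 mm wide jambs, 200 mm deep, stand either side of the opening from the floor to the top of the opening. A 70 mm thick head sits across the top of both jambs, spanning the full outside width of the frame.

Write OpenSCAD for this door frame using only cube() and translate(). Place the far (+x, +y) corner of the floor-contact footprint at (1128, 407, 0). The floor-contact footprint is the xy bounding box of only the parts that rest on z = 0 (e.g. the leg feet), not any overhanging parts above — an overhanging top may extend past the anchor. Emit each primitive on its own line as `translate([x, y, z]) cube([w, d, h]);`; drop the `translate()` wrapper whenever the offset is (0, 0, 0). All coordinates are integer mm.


translate([214, 207, 0]) cube([83, 200, 2043]);
translate([1045, 207, 0]) cube([83, 200, 2043]);
translate([214, 207, 2043]) cube([914, 200, 70]);


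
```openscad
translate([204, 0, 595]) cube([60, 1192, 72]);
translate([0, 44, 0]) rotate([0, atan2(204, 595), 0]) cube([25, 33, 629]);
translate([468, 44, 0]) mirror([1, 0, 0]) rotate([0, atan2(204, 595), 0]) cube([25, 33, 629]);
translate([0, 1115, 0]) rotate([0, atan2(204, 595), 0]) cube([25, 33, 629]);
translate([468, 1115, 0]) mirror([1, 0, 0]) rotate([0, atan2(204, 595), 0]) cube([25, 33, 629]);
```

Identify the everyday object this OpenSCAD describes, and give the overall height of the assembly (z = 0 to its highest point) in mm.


A sawhorse. The overall height is 667 mm.

A beam across two mirrored pairs of raked legs — a sawhorse. The beam's underside is at z = 595 (matching the legs' vertical rise in atan2(204, 595)) and the beam is 72 mm tall, so its top is at 595 + 72 = 667 mm. The raked legs top out at the beam's underside, so that is the highest point.


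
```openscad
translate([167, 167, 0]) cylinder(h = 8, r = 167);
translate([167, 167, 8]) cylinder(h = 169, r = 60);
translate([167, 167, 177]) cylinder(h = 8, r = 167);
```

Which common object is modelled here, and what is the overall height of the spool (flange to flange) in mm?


A spool. The overall height is 185 mm.

Three coaxial cylinders, large–small–large — a spool. Two 8 mm flanges and a 169 mm core give 8 + 169 + 8 = 185 mm.


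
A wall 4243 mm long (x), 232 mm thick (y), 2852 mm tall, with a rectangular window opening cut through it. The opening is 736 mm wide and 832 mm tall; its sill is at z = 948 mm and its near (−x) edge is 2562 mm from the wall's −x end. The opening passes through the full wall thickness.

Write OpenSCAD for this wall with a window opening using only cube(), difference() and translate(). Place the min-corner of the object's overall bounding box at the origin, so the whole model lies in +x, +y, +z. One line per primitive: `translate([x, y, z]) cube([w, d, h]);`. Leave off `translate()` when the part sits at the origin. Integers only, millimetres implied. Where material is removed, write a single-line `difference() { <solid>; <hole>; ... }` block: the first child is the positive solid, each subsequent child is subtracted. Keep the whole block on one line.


difference() { cube([4243, 232, 2852]); translate([2562, 0, 948]) cube([736, 232, 832]); }


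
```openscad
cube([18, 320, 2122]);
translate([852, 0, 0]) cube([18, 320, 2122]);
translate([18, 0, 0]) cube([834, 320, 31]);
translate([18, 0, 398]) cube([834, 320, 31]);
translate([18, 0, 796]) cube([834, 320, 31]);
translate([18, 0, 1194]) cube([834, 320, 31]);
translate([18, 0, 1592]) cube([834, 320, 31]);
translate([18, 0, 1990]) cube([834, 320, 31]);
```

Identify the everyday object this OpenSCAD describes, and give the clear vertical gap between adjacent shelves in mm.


A bookshelf. The clear shelf gap is 367 mm.

Two tall side panels with 6 horizontal boards between them — a bookshelf. The first two shelf undersides are at z = 0 and z = 398; with shelf thickness 31, the clear gap is 398 − 0 − 31 = 367 mm.


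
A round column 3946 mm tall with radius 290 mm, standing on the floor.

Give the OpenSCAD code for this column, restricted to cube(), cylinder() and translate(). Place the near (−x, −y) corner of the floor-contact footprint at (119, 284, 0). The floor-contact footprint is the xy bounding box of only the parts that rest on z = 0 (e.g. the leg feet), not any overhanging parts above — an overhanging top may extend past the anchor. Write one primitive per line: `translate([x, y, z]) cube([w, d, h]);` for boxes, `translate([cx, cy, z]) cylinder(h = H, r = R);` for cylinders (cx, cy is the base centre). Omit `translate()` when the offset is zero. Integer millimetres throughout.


translate([409, 574, 0]) cylinder(h = 3946, r = 290);


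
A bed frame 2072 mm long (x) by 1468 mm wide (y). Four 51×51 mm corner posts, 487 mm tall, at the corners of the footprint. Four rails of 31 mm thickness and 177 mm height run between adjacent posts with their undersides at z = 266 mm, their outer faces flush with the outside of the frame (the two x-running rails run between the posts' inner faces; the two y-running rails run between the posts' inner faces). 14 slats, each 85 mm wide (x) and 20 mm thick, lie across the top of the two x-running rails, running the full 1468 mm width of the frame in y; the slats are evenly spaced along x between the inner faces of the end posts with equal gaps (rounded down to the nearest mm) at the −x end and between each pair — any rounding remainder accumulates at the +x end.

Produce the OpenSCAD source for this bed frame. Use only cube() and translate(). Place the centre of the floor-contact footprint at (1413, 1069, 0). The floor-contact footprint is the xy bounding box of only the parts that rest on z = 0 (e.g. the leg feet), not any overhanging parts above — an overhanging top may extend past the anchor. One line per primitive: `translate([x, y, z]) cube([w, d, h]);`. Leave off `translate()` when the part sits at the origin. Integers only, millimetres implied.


// slat z = rail_z + rail_h = 266 + 177 = 443
// slat gap = ⌊(1970 − 14·85) / 15⌋ = 52
translate([377, 335, 0]) cube([51, 51, 487]);
translate([377, 1752, 0]) cube([51, 51, 487]);
translate([2398, 335, 0]) cube([51, 51, 487]);
translate([2398, 1752, 0]) cube([51, 51, 487]);
translate([428, 335, 266]) cube([1970, 31, 177]);
translate([428, 1772, 266]) cube([1970, 31, 177]);
translate([377, 386, 266]) cube([31, 1366, 177]);
translate([2418, 386, 266]) cube([31, 1366, 177]);
translate([480, 335, 443]) cube([85, 1468, 20]);
translate([617, 335, 443]) cube([85, 1468, 20]);
translate([754, 335, 443]) cube([85, 1468, 20]);
translate([891, 335, 443]) cube([85, 1468, 20]);
translate([1028, 335, 443]) cube([85, 1468, 20]);
translate([1165, 335, 443]) cube([85, 1468, 20]);
translate([1302, 335, 443]) cube([85, 1468, 20]);
translate([1439, 335, 443]) cube([85, 1468, 20]);
translate([1576, 335, 443]) cube([85, 1468, 20]);
translate([1713, 335, 443]) cube([85, 1468, 20]);
translate([1850, 335, 443]) cube([85, 1468, 20]);
translate([1987, 335, 443]) cube([85, 1468, 20]);
translate([2124, 335, 443]) cube([85, 1468, 20]);
translate([2261, 335, 443]) cube([85, 1468, 20]);


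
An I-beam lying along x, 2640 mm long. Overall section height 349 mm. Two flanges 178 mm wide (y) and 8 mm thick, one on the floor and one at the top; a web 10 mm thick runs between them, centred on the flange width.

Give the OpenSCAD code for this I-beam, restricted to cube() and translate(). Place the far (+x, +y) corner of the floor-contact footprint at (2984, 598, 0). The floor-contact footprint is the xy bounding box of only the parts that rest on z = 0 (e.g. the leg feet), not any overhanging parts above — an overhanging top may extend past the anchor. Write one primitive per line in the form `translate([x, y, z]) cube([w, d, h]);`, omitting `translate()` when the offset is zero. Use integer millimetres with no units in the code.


translate([344, 420, 0]) cube([2640, 178, 8]);
translate([344, 504, 8]) cube([2640, 10, 333]);
translate([344, 420, 341]) cube([2640, 178, 8]);


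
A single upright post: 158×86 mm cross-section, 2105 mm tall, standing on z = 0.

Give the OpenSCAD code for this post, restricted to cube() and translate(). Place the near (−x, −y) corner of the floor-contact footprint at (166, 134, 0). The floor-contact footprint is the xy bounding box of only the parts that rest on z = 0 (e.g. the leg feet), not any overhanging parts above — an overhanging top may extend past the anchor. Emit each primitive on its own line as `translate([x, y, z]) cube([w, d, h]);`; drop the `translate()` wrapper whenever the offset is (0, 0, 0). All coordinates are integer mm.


translate([166, 134, 0]) cube([158, 86, 2105]);


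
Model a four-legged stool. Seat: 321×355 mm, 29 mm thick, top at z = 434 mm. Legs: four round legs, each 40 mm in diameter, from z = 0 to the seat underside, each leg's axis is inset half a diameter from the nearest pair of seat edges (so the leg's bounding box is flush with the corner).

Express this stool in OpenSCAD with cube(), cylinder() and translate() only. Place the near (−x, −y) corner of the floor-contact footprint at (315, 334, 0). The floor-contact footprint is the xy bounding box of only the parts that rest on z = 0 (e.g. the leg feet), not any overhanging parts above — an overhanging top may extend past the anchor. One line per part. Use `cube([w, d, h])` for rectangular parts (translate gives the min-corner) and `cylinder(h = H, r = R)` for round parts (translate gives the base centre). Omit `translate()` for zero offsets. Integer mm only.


// leg_h = 434 - 29 = 405
translate([315, 334, 405]) cube([321, 355, 29]);
translate([335, 354, 0]) cylinder(h = 405, r = 20);
translate([616, 354, 0]) cylinder(h = 405, r = 20);
translate([335, 669, 0]) cylinder(h = 405, r = 20);
translate([616, 669, 0]) cylinder(h = 405, r = 20);


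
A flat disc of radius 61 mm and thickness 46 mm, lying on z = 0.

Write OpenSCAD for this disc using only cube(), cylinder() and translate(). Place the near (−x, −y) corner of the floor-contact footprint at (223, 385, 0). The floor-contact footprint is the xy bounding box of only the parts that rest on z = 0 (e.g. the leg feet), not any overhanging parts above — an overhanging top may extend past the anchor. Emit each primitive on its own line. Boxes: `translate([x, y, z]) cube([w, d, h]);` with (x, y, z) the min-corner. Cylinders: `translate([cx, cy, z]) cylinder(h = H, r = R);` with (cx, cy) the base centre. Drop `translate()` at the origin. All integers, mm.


translate([284, 446, 0]) cylinder(h = 46, r = 61);


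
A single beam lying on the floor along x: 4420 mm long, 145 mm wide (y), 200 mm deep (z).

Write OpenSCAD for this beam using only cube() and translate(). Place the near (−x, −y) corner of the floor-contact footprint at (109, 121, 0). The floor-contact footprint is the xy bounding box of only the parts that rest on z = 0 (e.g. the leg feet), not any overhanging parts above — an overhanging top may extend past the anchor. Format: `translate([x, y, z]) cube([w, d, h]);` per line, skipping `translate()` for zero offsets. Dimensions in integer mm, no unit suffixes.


translate([109, 121, 0]) cube([4420, 145, 200]);


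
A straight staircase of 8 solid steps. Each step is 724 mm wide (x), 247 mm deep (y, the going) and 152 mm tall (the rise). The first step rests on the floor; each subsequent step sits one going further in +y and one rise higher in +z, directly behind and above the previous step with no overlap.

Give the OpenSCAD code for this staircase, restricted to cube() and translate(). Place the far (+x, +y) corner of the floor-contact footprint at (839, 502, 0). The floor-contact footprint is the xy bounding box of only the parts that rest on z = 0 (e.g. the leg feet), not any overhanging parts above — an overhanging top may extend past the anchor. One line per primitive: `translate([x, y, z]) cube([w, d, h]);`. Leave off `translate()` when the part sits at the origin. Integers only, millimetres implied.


translate([115, 255, 0]) cube([724, 247, 152]);
translate([115, 502, 152]) cube([724, 247, 152]);
translate([115, 749, 304]) cube([724, 247, 152]);
translate([115, 996, 456]) cube([724, 247, 152]);
translate([115, 1243, 608]) cube([724, 247, 152]);
translate([115, 1490, 760]) cube([724, 247, 152]);
translate([115, 1737, 912]) cube([724, 247, 152]);
translate([115, 1984, 1064]) cube([724, 247, 152]);


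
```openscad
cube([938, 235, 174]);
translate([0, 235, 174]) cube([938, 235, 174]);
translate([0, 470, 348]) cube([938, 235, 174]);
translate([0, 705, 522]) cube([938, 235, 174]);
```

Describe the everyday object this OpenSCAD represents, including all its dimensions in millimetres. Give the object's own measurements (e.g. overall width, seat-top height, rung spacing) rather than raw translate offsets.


A straight staircase of 4 solid steps. Each step is 938 mm wide (x), 235 mm deep (y, the going) and 174 mm tall (the rise). The first step rests on the floor; each subsequent step sits one going further in +y and one rise higher in +z, directly behind and above the previous step with no overlap.


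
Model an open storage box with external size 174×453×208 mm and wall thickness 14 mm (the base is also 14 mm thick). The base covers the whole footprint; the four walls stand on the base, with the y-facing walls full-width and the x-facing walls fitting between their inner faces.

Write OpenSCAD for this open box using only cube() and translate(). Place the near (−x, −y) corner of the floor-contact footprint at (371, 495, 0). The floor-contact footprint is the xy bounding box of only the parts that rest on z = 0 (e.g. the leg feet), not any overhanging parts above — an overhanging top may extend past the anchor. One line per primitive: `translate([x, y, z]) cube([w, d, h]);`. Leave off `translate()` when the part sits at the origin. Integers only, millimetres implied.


translate([371, 495, 0]) cube([174, 453, 14]);
translate([371, 495, 14]) cube([174, 14, 194]);
translate([371, 934, 14]) cube([174, 14, 194]);
translate([371, 509, 14]) cube([14, 425, 194]);
translate([531, 509, 14]) cube([14, 425, 194]);


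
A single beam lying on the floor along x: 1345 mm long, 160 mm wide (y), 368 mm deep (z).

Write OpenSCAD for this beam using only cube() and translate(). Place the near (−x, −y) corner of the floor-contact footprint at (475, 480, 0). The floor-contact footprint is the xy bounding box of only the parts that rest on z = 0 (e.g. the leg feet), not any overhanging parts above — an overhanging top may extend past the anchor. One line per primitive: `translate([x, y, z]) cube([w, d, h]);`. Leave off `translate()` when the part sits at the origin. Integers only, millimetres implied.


translate([475, 480, 0]) cube([1345, 160, 368]);


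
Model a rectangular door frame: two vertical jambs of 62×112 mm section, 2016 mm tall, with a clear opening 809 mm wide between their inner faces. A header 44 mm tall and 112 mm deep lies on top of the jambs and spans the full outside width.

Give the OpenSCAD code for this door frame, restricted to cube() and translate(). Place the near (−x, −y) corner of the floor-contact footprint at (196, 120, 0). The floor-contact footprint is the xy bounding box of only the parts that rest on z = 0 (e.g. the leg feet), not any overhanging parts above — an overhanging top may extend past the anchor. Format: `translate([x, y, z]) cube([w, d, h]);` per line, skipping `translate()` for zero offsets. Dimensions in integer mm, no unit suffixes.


translate([196, 120, 0]) cube([62, 112, 2016]);
translate([1067, 120, 0]) cube([62, 112, 2016]);
translate([196, 120, 2016]) cube([933, 112, 44]);
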